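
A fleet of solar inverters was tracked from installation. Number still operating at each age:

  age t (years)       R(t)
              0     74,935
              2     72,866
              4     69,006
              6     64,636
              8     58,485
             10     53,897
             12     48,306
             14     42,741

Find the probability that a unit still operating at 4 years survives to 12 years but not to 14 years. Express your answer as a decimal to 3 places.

This is the probability of reaching 12 but not 14, conditional on being operational at 4: (R(12) − R(14)) / R(4).
= (48,306 − 42,741) / 69,006 = 5,565 / 69,006 = 0.080645.

0.081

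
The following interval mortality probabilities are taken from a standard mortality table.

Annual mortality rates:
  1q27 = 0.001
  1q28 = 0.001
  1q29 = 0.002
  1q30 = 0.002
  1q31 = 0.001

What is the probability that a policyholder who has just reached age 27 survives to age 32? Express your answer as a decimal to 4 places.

Chaining the interval survival probabilities: (1 − 0.001) × (1 − 0.001) × (1 − 0.002) × (1 − 0.002) × (1 − 0.001).
= 0.999 × 0.999 × 0.998 × 0.998 × 0.999 = 0.993019.

0.9930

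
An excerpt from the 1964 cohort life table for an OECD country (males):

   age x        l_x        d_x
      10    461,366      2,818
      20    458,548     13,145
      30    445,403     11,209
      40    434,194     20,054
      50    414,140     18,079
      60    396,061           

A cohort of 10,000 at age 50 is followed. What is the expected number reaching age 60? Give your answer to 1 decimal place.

The relevant probability is 396,061/414,140 = 0.956346.
Expected number = 10,000 × 0.956346 = 9563.5.

9563.5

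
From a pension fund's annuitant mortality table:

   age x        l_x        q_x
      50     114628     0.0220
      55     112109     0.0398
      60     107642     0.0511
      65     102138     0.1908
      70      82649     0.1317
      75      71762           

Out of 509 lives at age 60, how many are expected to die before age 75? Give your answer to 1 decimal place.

The relevant probability is 1 − 71762/107642 = 0.333327.
Expected number = 509 × 0.333327 = 169.7.

169.7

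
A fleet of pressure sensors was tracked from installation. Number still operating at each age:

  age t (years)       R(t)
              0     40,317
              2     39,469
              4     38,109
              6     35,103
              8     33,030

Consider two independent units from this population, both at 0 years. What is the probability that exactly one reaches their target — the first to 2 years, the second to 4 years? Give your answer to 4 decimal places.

0.0735

p₁ = R(2)/R(0) = 39,469/40,317 = 0.978967; p₂ = R(4)/R(0) = 38,109/40,317 = 0.945234.
P(exactly one) = p₁(1−p₂) + (1−p₁)p₂ = 0.053614 + 0.019881 = 0.073495.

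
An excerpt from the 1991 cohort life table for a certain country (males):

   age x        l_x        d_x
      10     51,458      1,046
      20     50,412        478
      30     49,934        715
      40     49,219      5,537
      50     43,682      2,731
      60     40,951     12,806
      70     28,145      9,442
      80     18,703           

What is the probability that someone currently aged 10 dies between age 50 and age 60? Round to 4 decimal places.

0.0531

This is the probability of reaching 50 but not 60, conditional on being alive at 10: (l_50 − l_60) / l_10.
= (43,682 − 40,951) / 51,458 = 2,731 / 51,458 = 0.053072.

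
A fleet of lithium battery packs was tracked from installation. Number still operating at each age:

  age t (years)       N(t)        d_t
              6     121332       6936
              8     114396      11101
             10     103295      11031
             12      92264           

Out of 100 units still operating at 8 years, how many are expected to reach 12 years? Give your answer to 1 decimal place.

The relevant probability is 92264/114396 = 0.806532.
Expected number = 100 × 0.806532 = 80.7.

80.7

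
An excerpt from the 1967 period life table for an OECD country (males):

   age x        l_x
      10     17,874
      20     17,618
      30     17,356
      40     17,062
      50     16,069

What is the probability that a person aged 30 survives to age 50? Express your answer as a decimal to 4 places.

We want 20p30 = l_50/l_30.
The conditional survival probability is l_50/l_30 = 16,069/17,356 = 0.925847.

0.9258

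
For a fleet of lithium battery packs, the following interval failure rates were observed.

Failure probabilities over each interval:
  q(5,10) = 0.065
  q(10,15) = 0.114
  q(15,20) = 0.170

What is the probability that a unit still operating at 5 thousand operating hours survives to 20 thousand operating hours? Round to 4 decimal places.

0.6876

P(survive 5→20) = (1 − 0.065) × (1 − 0.114) × (1 − 0.170).
= 0.935 × 0.886 × 0.830 = 0.687580.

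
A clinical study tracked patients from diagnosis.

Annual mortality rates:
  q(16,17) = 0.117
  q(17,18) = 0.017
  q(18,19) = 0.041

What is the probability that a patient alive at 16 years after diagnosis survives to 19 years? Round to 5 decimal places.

0.83240

Survival from 16 to 19 is the product of surviving each interval: (1 − 0.117) × (1 − 0.017) × (1 − 0.041).
= 0.883 × 0.983 × 0.959 = 0.832401.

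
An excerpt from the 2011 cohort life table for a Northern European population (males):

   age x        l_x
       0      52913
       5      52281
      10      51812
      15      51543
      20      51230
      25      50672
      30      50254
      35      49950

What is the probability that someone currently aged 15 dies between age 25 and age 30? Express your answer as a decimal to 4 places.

This is the probability of reaching 25 but not 30, conditional on being alive at 15: (l_25 − l_30) / l_15.
= (50672 − 50254) / 51543 = 418 / 51543 = 0.008110.

0.0081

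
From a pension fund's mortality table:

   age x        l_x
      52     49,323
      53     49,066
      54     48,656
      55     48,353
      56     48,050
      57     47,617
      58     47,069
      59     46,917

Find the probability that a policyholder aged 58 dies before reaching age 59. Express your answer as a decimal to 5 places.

P(die before 59 | alive at 58) = 1 − l_59/l_58 = 1 − 46,917/47,069 = (152)/47,069 = 0.003229.

0.00323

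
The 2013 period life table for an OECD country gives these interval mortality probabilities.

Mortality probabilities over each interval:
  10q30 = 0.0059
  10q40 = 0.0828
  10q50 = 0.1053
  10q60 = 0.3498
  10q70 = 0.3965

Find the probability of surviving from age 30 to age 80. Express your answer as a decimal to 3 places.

Chaining the interval survival probabilities: (1 − 0.0059) × (1 − 0.0828) × (1 − 0.1053) × (1 − 0.3498) × (1 − 0.3965).
= 0.9941 × 0.9172 × 0.8947 × 0.6502 × 0.6035 = 0.320107.

0.320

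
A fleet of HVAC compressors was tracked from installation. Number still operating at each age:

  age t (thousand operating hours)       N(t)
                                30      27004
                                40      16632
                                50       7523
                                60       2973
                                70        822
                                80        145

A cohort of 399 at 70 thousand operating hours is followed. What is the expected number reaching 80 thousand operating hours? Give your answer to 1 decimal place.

The relevant probability is 145/822 = 0.176399.
Expected number = 399 × 0.176399 = 70.4.

70.4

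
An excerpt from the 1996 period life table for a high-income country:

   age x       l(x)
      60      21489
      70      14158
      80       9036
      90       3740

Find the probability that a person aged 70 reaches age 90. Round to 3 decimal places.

0.264

The conditional survival probability is l(90)/l(70) = 3740/14158 = 0.264162.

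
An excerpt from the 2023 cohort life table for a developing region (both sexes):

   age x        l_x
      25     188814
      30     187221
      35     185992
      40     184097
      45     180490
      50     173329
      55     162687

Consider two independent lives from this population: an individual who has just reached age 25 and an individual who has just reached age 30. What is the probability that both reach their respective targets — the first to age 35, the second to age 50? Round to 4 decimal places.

0.9120

p₁ = l_35/l_25 = 185992/188814 = 0.985054; p₂ = l_50/l_30 = 173329/187221 = 0.925799.
P(both) = p₁ × p₂ = 0.985054 × 0.925799 = 0.911962.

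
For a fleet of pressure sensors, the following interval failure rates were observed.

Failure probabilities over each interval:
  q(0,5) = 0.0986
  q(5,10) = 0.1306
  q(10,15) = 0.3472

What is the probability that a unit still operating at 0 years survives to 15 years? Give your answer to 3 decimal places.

P(survive 0→15) = (1 − 0.0986) × (1 − 0.1306) × (1 − 0.3472).
= 0.9014 × 0.8694 × 0.6528 = 0.511584.

0.512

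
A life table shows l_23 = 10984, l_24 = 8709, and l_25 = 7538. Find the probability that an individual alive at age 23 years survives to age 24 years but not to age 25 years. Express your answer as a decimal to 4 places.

This is the probability of reaching 24 but not 25, conditional on being alive at 23: (l_24 − l_25) / l_23.
= (8709 − 7538) / 10984 = 1171 / 10984 = 0.106610.

0.1066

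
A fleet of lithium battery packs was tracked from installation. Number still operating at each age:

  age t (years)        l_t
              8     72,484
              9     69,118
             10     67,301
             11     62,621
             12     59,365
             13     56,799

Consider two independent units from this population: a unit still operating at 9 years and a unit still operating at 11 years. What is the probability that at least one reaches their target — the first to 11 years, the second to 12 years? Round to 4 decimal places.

p₁ = l_11/l_9 = 62,621/69,118 = 0.906001; p₂ = l_12/l_11 = 59,365/62,621 = 0.948005.
P(at least one) = 1 − (1−p₁)(1−p₂) = 1 − 0.093999 × 0.051995 = 0.995113.

0.9951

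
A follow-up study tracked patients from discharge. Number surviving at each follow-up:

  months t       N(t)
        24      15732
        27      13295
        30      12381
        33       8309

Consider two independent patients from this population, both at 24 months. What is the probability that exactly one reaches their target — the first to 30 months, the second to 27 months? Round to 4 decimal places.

p₁ = N(30)/N(24) = 12381/15732 = 0.786995; p₂ = N(27)/N(24) = 13295/15732 = 0.845093.
P(exactly one) = p₁(1−p₂) + (1−p₁)p₂ = 0.121911 + 0.180009 = 0.301920.

0.3019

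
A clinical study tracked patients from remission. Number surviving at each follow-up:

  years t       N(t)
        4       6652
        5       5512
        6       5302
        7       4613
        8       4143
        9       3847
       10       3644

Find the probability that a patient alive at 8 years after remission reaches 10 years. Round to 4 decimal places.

The conditional survival probability is N(10)/N(8) = 3644/4143 = 0.879556.

0.8796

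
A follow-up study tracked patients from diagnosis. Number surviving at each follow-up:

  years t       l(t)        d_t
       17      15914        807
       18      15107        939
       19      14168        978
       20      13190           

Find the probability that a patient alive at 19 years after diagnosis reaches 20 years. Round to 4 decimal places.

0.9310

The conditional survival probability is l(20)/l(19) = 13190/14168 = 0.930971.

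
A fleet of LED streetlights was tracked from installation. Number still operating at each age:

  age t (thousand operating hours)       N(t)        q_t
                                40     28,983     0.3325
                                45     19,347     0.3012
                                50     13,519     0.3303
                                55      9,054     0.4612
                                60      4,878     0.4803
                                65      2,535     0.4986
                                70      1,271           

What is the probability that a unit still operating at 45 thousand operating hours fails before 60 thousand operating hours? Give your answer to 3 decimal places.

P(fail before 60 | operational at 45) = 1 − N(60)/N(45) = 1 − 4,878/19,347 = (14,469)/19,347 = 0.747868.

0.748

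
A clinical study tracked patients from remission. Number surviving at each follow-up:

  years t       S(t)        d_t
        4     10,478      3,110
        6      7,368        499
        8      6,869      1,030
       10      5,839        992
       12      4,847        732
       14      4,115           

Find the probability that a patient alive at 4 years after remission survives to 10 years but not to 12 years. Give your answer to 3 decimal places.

This is the probability of reaching 10 but not 12, conditional on being alive at 4: (S(10) − S(12)) / S(4).
= (5,839 − 4,847) / 10,478 = 992 / 10,478 = 0.094675.

0.095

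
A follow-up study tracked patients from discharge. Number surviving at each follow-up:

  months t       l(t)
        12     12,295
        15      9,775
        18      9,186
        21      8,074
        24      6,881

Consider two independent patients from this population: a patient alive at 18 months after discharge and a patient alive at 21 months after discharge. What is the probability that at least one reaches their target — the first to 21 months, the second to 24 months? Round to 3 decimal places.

p₁ = l(21)/l(18) = 8,074/9,186 = 0.878946; p₂ = l(24)/l(21) = 6,881/8,074 = 0.852242.
P(at least one) = 1 − (1−p₁)(1−p₂) = 1 − 0.121054 × 0.147758 = 0.982113.

0.982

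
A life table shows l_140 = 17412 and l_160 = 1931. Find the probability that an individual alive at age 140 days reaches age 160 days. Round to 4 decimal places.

The conditional survival probability is l_160/l_140 = 1931/17412 = 0.110901.

0.1109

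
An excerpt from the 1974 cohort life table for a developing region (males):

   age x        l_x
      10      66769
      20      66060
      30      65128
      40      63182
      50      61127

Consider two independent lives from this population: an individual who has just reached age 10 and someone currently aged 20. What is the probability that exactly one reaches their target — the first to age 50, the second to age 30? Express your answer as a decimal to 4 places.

p₁ = l_50/l_10 = 61127/66769 = 0.915500; p₂ = l_30/l_20 = 65128/66060 = 0.985892.
P(exactly one) = p₁(1−p₂) + (1−p₁)p₂ = 0.012916 + 0.083308 = 0.096224.

0.0962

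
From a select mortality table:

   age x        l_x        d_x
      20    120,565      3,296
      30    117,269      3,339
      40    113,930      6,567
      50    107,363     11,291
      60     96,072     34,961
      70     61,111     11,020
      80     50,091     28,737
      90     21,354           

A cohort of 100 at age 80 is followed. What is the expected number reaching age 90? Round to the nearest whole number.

43

The relevant probability is 21,354/50,091 = 0.426304.
Expected number = 100 × 0.426304 = 43.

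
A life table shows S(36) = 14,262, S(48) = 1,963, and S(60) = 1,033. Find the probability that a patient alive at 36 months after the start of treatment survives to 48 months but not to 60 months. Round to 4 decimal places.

0.0652

This is the probability of reaching 48 but not 60, conditional on being alive at 36: (S(48) − S(60)) / S(36).
= (1,963 − 1,033) / 14,262 = 930 / 14,262 = 0.065208.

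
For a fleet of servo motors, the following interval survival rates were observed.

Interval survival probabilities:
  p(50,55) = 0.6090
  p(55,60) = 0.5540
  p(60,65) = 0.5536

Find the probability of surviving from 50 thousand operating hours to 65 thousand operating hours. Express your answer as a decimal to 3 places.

0.187

Chaining the interval survival probabilities: 0.6090 × 0.5540 × 0.5536.
= 0.186777.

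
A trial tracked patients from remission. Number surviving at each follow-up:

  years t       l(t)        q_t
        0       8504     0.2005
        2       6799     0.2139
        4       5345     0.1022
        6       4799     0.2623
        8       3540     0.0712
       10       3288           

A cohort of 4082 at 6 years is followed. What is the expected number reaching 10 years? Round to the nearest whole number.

2797

The relevant probability is 3288/4799 = 0.685143.
Expected number = 4082 × 0.685143 = 2797.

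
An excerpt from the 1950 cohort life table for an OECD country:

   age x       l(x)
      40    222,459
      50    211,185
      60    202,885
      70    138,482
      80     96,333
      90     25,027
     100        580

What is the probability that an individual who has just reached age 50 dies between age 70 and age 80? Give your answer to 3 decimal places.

0.200

This is the probability of reaching 70 but not 80, conditional on being alive at 50: (l(70) − l(80)) / l(50).
= (138,482 − 96,333) / 211,185 = 42,149 / 211,185 = 0.199583.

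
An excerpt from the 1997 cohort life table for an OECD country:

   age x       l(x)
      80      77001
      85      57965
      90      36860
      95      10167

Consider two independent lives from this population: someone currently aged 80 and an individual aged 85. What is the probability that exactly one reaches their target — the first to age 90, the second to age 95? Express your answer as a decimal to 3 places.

0.486

p₁ = l(90)/l(80) = 36860/77001 = 0.478695; p₂ = l(95)/l(85) = 10167/57965 = 0.175399.
P(exactly one) = p₁(1−p₂) + (1−p₁)p₂ = 0.394732 + 0.091436 = 0.486169.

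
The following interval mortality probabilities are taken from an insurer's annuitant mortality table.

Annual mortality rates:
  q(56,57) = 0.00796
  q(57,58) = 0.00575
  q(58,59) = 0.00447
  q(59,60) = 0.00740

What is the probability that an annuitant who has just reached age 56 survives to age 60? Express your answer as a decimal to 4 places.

0.9747

Survival from 56 to 60 is the product of surviving each interval: (1 − 0.00796) × (1 − 0.00575) × (1 − 0.00447) × (1 − 0.00740).
= 0.99204 × 0.99425 × 0.99553 × 0.99260 = 0.974661.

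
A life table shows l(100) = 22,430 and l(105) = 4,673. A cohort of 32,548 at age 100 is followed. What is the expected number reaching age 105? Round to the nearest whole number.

6781

The relevant probability is 4,673/22,430 = 0.208337.
Expected number = 32,548 × 0.208337 = 6781.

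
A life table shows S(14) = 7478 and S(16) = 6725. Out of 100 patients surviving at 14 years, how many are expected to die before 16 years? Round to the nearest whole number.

The relevant probability is 1 − 6725/7478 = 0.100695.
Expected number = 100 × 0.100695 = 10.

10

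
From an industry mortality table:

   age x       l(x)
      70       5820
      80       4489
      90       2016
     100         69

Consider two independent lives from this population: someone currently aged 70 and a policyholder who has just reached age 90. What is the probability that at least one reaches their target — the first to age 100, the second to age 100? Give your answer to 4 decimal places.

p₁ = l(100)/l(70) = 69/5820 = 0.011856; p₂ = l(100)/l(90) = 69/2016 = 0.034226.
P(at least one) = 1 − (1−p₁)(1−p₂) = 1 − 0.988144 × 0.965774 = 0.045676.

0.0457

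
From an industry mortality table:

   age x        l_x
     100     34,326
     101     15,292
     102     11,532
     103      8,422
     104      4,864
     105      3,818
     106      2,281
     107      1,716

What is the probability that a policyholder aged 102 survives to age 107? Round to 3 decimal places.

0.149

We want 5p102 = l_107/l_102.
The conditional survival probability is l_107/l_102 = 1,716/11,532 = 0.148803.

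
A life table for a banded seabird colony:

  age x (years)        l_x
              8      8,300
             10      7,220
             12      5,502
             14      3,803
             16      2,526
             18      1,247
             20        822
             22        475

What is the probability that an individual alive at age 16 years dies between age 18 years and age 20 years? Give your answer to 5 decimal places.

0.16825

This is the probability of reaching 18 but not 20, conditional on being alive at 16: (l_18 − l_20) / l_16.
= (1,247 − 822) / 2,526 = 425 / 2,526 = 0.168250.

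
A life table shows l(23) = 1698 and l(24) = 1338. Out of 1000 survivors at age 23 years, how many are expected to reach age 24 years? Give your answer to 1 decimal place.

788.0

The relevant probability is 1338/1698 = 0.787986.
Expected number = 1000 × 0.787986 = 788.0.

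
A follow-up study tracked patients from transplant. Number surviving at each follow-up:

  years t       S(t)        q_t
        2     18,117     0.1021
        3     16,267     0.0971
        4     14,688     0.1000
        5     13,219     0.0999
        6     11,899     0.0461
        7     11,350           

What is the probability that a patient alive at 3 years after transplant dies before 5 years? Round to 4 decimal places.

P(die before 5 | alive at 3) = 1 − S(5)/S(3) = 1 − 13,219/16,267 = (3,048)/16,267 = 0.187373.

0.1874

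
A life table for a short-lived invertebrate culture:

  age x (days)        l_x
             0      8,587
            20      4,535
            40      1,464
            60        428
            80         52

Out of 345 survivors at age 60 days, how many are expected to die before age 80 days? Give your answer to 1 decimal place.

303.1

The relevant probability is 1 − 52/428 = 0.878505.
Expected number = 345 × 0.878505 = 303.1.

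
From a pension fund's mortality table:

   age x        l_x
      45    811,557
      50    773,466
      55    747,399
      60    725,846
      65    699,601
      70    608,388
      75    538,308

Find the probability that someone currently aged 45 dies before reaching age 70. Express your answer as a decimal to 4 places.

P(die before 70 | alive at 45) = 1 − l_70/l_45 = 1 − 608,388/811,557 = (203,169)/811,557 = 0.250345.

0.2503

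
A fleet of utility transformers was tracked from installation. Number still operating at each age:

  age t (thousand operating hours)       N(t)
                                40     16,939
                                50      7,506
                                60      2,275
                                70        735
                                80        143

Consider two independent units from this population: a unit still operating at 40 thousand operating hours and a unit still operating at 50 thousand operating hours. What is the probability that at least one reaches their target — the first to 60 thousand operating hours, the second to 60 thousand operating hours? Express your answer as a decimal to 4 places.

0.3967

p₁ = N(60)/N(40) = 2,275/16,939 = 0.134305; p₂ = N(60)/N(50) = 2,275/7,506 = 0.303091.
P(at least one) = 1 − (1−p₁)(1−p₂) = 1 − 0.865695 × 0.696909 = 0.396689.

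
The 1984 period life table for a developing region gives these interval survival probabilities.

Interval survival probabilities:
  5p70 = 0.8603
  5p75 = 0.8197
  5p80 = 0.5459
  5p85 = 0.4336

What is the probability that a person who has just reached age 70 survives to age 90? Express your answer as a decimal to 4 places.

0.1669

Survival from 70 to 90 is the product of surviving each interval: 0.8603 × 0.8197 × 0.5459 × 0.4336.
= 0.166920.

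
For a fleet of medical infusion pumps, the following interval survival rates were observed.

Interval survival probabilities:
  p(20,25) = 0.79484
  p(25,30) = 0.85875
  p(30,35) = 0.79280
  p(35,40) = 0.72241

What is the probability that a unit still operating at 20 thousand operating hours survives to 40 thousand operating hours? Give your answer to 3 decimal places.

0.391

P(survive 20→40) = 0.79484 × 0.85875 × 0.79280 × 0.72241.
= 0.390925.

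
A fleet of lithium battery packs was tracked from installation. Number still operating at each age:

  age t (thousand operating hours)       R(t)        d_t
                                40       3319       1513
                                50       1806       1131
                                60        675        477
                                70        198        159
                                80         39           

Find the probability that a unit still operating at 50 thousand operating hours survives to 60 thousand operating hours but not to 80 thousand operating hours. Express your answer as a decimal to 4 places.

This is the probability of reaching 60 but not 80, conditional on being operational at 50: (R(60) − R(80)) / R(50).
= (675 − 39) / 1806 = 636 / 1806 = 0.352159.

0.3522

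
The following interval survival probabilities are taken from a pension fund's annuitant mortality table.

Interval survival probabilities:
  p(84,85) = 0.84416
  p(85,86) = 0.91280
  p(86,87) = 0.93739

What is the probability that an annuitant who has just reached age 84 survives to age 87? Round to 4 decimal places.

0.7223

Chaining the interval survival probabilities: 0.84416 × 0.91280 × 0.93739.
= 0.722305.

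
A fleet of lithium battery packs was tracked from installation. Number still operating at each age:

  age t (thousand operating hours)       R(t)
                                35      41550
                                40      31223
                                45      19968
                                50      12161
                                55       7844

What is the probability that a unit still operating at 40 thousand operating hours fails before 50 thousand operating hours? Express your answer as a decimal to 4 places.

0.6105

P(fail before 50 | operational at 40) = 1 − R(50)/R(40) = 1 − 12161/31223 = (19062)/31223 = 0.610511.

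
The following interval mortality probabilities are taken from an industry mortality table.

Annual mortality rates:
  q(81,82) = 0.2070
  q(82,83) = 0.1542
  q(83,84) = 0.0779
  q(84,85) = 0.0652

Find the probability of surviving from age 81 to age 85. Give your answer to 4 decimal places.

0.5781

The overall survival probability is (1 − 0.2070) × (1 − 0.1542) × (1 − 0.0779) × (1 − 0.0652).
= 0.7930 × 0.8458 × 0.9221 × 0.9348 = 0.578146.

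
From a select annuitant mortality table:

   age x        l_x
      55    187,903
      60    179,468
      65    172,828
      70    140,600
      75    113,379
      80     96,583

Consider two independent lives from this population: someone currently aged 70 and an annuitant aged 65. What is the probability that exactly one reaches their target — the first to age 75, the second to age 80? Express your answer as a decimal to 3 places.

0.464

p₁ = l_75/l_70 = 113,379/140,600 = 0.806394; p₂ = l_80/l_65 = 96,583/172,828 = 0.558839.
P(exactly one) = p₁(1−p₂) + (1−p₁)p₂ = 0.355750 + 0.108195 = 0.463944.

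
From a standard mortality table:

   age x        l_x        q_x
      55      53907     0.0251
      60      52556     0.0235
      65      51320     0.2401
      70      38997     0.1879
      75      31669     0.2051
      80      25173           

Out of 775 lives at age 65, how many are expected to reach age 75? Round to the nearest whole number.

The relevant probability is 31669/51320 = 0.617089.
Expected number = 775 × 0.617089 = 478.

478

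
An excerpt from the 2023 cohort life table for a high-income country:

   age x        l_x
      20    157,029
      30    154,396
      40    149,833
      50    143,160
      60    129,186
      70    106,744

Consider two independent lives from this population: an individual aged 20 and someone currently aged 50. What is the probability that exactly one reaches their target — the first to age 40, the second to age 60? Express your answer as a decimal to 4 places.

p₁ = l_40/l_20 = 149,833/157,029 = 0.954174; p₂ = l_60/l_50 = 129,186/143,160 = 0.902389.
P(exactly one) = p₁(1−p₂) + (1−p₁)p₂ = 0.093138 + 0.041353 = 0.134491.

0.1345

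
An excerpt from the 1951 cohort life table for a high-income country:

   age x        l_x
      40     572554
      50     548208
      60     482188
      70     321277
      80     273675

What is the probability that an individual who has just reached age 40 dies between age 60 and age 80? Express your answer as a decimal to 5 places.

0.36418

We want 20|20q40 = (l_60 − l_80)/l_40.
This is the probability of reaching 60 but not 80, conditional on being alive at 40: (l_60 − l_80) / l_40.
= (482188 − 273675) / 572554 = 208513 / 572554 = 0.364180.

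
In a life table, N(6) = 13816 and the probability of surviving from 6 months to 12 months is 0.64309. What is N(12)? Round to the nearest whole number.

8885

N(12) = N(6) × p = 13816 × 0.64309 = 8885.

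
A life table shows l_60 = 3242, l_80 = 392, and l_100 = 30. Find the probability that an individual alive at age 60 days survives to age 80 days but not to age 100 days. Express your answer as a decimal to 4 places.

0.1117

This is the probability of reaching 80 but not 100, conditional on being alive at 60: (l_80 − l_100) / l_60.
= (392 − 30) / 3242 = 362 / 3242 = 0.111659.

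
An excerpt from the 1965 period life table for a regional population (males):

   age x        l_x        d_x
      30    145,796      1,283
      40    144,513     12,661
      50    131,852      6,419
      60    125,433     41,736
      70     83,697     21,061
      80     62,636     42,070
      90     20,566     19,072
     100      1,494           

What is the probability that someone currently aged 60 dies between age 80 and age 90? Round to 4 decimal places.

We want 20|10q60 = (l_80 − l_90)/l_60.
This is the probability of reaching 80 but not 90, conditional on being alive at 60: (l_80 − l_90) / l_60.
= (62,636 − 20,566) / 125,433 = 42,070 / 125,433 = 0.335398.

0.3354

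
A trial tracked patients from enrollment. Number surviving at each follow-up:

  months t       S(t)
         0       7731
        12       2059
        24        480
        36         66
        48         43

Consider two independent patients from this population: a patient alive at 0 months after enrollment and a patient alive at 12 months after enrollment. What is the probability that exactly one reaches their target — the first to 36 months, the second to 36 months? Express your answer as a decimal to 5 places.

p₁ = S(36)/S(0) = 66/7731 = 0.008537; p₂ = S(36)/S(12) = 66/2059 = 0.032054.
P(exactly one) = p₁(1−p₂) + (1−p₁)p₂ = 0.008263 + 0.031780 = 0.040044.

0.04004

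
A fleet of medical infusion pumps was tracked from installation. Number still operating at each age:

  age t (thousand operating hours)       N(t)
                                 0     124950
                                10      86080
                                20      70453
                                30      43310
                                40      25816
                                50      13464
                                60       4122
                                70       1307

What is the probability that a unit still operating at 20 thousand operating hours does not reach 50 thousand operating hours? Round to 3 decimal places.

0.809

P(fail before 50 | operational at 20) = 1 − N(50)/N(20) = 1 − 13464/70453 = (56989)/70453 = 0.808894.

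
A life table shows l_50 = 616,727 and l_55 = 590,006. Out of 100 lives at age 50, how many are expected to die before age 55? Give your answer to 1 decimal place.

The relevant probability is 1 − 590,006/616,727 = 0.043327.
Expected number = 100 × 0.043327 = 4.3.

4.3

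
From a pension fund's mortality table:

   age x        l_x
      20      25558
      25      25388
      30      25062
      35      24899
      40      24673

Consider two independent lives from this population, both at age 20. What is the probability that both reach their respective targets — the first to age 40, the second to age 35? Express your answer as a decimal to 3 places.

p₁ = l_40/l_20 = 24673/25558 = 0.965373; p₂ = l_35/l_20 = 24899/25558 = 0.974216.
P(both) = p₁ × p₂ = 0.965373 × 0.974216 = 0.940482.

0.940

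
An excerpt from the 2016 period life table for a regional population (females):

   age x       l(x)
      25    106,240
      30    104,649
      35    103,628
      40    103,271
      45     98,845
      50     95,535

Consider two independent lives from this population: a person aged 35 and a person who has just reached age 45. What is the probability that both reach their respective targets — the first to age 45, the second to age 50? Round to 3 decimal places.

p₁ = l(45)/l(35) = 98,845/103,628 = 0.953845; p₂ = l(50)/l(45) = 95,535/98,845 = 0.966513.
P(both) = p₁ × p₂ = 0.953845 × 0.966513 = 0.921904.

0.922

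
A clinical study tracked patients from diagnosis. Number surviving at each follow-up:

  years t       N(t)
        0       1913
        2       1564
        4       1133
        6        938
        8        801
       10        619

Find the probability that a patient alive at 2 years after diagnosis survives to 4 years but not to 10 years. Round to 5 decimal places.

This is the probability of reaching 4 but not 10, conditional on being alive at 2: (N(4) − N(10)) / N(2).
= (1133 − 619) / 1564 = 514 / 1564 = 0.328645.

0.32864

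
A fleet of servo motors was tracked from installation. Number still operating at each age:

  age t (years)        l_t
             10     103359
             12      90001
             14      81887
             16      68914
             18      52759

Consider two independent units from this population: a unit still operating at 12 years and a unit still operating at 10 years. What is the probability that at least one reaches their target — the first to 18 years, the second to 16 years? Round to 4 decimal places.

p₁ = l_18/l_12 = 52759/90001 = 0.586205; p₂ = l_16/l_10 = 68914/103359 = 0.666744.
P(at least one) = 1 − (1−p₁)(1−p₂) = 1 − 0.413795 × 0.333256 = 0.862100.

0.8621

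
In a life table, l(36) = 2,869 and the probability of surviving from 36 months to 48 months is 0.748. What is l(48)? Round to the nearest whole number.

l(48) = l(36) × p = 2,869 × 0.748 = 2146.

2146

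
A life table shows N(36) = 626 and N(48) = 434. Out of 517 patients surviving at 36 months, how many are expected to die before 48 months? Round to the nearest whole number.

159

The relevant probability is 1 − 434/626 = 0.306709.
Expected number = 517 × 0.306709 = 159.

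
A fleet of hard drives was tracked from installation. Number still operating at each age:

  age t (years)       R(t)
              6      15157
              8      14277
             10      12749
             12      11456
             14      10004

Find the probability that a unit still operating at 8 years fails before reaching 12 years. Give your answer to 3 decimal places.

0.198

P(fail before 12 | operational at 8) = 1 − R(12)/R(8) = 1 − 11456/14277 = (2821)/14277 = 0.197591.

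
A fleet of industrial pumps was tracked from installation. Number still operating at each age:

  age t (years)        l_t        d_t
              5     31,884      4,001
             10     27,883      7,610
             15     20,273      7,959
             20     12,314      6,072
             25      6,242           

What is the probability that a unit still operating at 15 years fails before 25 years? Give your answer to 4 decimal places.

P(fail before 25 | operational at 15) = 1 − l_25/l_15 = 1 − 6,242/20,273 = (14,031)/20,273 = 0.692103.

0.6921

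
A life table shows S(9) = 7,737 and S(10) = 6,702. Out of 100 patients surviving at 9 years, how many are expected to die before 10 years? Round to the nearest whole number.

The relevant probability is 1 − 6,702/7,737 = 0.133773.
Expected number = 100 × 0.133773 = 13.

13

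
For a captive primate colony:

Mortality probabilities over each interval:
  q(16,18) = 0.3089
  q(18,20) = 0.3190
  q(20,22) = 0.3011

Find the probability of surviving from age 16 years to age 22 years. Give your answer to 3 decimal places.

0.329

Survival from 16 to 22 is the product of surviving each interval: (1 − 0.3089) × (1 − 0.3190) × (1 − 0.3011).
= 0.6911 × 0.6810 × 0.6989 = 0.328930.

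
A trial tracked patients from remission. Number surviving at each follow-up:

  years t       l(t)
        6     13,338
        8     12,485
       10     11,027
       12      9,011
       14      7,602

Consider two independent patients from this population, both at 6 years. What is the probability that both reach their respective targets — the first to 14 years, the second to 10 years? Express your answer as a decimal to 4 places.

0.4712

p₁ = l(14)/l(6) = 7,602/13,338 = 0.569951; p₂ = l(10)/l(6) = 11,027/13,338 = 0.826736.
P(both) = p₁ × p₂ = 0.569951 × 0.826736 = 0.471199.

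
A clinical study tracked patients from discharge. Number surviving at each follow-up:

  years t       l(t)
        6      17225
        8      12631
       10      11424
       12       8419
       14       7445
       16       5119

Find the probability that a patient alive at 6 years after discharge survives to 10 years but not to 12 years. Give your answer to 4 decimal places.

This is the probability of reaching 10 but not 12, conditional on being alive at 6: (l(10) − l(12)) / l(6).
= (11424 − 8419) / 17225 = 3005 / 17225 = 0.174456.

0.1745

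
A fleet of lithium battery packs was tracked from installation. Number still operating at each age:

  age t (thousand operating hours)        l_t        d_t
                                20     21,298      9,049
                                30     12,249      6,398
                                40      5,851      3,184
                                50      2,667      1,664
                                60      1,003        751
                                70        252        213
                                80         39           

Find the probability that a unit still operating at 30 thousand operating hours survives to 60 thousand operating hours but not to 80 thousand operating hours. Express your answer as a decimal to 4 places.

This is the probability of reaching 60 but not 80, conditional on being operational at 30: (l_60 − l_80) / l_30.
= (1,003 − 39) / 12,249 = 964 / 12,249 = 0.078700.

0.0787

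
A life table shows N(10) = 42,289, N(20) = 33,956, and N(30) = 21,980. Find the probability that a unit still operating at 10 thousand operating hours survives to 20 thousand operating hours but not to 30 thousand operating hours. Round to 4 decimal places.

This is the probability of reaching 20 but not 30, conditional on being operational at 10: (N(20) − N(30)) / N(10).
= (33,956 − 21,980) / 42,289 = 11,976 / 42,289 = 0.283194.

0.2832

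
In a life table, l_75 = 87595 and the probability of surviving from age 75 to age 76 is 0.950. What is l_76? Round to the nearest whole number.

83215

l_76 = l_75 × p = 87595 × 0.950 = 83215.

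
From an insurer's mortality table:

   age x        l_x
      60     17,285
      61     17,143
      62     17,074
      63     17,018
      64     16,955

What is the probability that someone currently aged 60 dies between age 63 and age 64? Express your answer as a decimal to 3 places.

This is the probability of reaching 63 but not 64, conditional on being alive at 60: (l_63 − l_64) / l_60.
= (17,018 − 16,955) / 17,285 = 63 / 17,285 = 0.003645.

0.004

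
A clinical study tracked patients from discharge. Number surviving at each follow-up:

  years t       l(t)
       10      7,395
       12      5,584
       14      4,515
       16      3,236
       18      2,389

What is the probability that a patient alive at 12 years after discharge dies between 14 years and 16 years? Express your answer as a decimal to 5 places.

0.22905

This is the probability of reaching 14 but not 16, conditional on being alive at 12: (l(14) − l(16)) / l(12).
= (4,515 − 3,236) / 5,584 = 1,279 / 5,584 = 0.229047.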